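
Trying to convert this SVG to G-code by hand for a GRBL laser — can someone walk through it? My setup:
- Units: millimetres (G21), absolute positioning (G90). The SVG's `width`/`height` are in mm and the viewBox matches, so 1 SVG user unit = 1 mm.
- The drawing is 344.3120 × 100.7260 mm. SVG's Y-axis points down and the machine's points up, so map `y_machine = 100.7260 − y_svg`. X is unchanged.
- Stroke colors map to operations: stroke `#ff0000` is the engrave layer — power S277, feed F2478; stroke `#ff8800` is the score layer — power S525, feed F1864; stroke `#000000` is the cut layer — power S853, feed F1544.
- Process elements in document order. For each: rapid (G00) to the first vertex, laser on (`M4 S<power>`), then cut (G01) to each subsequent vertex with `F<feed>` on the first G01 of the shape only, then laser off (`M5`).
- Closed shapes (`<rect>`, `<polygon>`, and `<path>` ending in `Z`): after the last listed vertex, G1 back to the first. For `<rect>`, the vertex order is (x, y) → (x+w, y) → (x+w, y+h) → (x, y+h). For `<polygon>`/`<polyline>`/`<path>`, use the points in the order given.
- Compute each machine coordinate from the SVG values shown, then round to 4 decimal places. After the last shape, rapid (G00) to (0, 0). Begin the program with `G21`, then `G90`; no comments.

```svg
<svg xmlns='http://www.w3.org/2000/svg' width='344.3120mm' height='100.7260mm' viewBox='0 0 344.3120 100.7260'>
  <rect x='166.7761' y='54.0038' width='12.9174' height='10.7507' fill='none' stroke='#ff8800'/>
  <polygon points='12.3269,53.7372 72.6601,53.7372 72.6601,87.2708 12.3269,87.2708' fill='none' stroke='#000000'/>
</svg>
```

1 u = 1 mm; y_m = 100.7260 − y.

[1] `<rect>` rectangle, #ff8800→score S525 F1864: (166.7761,46.7222) → (179.6935,46.7222) → (179.6935,35.9715) → (166.7761,35.9715) → (166.7761,46.7222) (closed)

[2] `<polygon>` rectangle, #000000→cut S853 F1544: (12.3269,46.9888) → (72.6601,46.9888) → (72.6601,13.4552) → (12.3269,13.4552) → (12.3269,46.9888) (closed)

G21
G90
G00 X166.7761 Y46.7222
M4 S525
G01 X179.6935 Y46.7222 F1864
G01 X179.6935 Y35.9715
G01 X166.7761 Y35.9715
G01 X166.7761 Y46.7222
M5
G00 X12.3269 Y46.9888
M4 S853
G01 X72.6601 Y46.9888 F1544
G01 X72.6601 Y13.4552
G01 X12.3269 Y13.4552
G01 X12.3269 Y46.9888
M5
G00 X0.0000 Y0.0000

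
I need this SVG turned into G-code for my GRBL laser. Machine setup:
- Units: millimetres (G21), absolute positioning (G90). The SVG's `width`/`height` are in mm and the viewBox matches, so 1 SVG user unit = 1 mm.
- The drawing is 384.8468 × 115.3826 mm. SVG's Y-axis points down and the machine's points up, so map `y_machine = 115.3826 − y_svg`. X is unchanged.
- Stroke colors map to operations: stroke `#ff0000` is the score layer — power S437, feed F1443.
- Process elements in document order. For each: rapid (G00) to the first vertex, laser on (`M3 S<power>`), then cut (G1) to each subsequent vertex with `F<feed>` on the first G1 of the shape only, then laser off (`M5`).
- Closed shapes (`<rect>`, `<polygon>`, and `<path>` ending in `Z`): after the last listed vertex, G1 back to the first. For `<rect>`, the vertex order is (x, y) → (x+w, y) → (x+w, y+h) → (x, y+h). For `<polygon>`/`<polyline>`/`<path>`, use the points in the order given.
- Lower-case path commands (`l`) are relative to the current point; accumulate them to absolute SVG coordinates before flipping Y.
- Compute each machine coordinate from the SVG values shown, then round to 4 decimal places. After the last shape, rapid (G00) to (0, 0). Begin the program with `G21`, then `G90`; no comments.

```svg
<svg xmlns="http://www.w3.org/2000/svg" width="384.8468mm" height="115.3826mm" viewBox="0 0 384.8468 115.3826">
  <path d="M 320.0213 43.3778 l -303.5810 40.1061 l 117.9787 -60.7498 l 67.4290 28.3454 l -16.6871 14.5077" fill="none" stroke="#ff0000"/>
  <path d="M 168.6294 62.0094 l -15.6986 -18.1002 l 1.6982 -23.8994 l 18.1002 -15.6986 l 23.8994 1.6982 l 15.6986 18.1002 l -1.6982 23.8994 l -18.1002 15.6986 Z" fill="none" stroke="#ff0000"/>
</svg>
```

Since the viewBox matches the mm dimensions, user units are millimetres directly. The only transform is the Y-flip y_m = 115.3826 − y_svg.

Shape 1 is a open polyline drawn with `<path>`. Its stroke #ff0000 means score at S437, F1443. After flipping Y the toolpath is (320.0213,72.0048) → (16.4403,31.8987) → (134.4190,92.6485) → (201.8480,64.3031) → (185.1609,49.7954).

Shape 2 is a regular polygon drawn with `<path>`. Its stroke #ff0000 means score at S437, F1443. After flipping Y the toolpath is (168.6294,53.3732) → (152.9308,71.4734) → (154.6290,95.3728) → (172.7292,111.0714) → (196.6286,109.3732) → (212.3272,91.2730) → (210.6290,67.3736) → (192.5288,51.6750) → (168.6294,53.3732), returning to the start.

G21
G90
G00 X320.0213 Y72.0048
M3 S437
G1 X16.4403 Y31.8987 F1443
G1 X134.4190 Y92.6485
G1 X201.8480 Y64.3031
G1 X185.1609 Y49.7954
M5
G00 X168.6294 Y53.3732
M3 S437
G1 X152.9308 Y71.4734 F1443
G1 X154.6290 Y95.3728
G1 X172.7292 Y111.0714
G1 X196.6286 Y109.3732
G1 X212.3272 Y91.2730
G1 X210.6290 Y67.3736
G1 X192.5288 Y51.6750
G1 X168.6294 Y53.3732
M5
G00 X0.0000 Y0.0000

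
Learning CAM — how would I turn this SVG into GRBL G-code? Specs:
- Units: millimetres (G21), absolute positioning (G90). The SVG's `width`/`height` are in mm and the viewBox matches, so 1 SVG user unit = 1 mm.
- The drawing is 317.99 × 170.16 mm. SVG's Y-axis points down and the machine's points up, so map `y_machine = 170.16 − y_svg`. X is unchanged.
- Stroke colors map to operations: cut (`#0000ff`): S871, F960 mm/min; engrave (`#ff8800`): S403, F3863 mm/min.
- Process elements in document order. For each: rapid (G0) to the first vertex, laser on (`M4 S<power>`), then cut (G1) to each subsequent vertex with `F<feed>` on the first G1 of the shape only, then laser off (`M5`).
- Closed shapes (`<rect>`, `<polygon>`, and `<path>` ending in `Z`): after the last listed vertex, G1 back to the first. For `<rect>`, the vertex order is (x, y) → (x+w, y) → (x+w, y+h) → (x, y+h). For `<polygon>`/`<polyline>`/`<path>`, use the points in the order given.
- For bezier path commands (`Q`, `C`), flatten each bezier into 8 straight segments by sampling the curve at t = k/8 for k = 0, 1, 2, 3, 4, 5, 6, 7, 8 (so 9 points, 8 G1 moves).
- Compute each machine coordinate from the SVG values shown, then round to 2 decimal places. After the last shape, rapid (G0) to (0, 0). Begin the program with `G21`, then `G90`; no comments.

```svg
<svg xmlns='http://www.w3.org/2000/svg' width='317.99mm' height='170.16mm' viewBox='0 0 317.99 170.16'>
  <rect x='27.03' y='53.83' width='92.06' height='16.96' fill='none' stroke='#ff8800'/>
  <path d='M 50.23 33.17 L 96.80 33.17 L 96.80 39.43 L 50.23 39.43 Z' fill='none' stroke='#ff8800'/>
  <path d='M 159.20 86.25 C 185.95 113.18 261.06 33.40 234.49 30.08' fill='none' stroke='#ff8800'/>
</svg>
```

Since the viewBox matches the mm dimensions, user units are millimetres directly. The only transform is the Y-flip y_m = 170.16 − y_svg.

Shape 1 is a rectangle drawn with `<rect>`. Its stroke #ff8800 means engrave at S403, F3863. After flipping Y the toolpath is (27.03,116.33) → (119.09,116.33) → (119.09,99.37) → (27.03,99.37) → (27.03,116.33), returning to the start.

Shape 2 is a rectangle drawn with `<path>`. Its stroke #ff8800 means engrave at S403, F3863. After flipping Y the toolpath is (50.23,136.99) → (96.80,136.99) → (96.80,130.73) → (50.23,130.73) → (50.23,136.99), returning to the start.

Shape 3 is a cubic bezier drawn with `<path>`. Its stroke #ff8800 means engrave at S403, F3863. After flipping Y the toolpath is (159.20,83.91) → (171.21,78.46) → (185.99,80.86) → (201.78,88.97) → (216.84,100.65) → (229.40,113.75) → (237.70,126.12) → (239.98,135.61) → (234.49,140.08).

G21
G90
G0 X27.03 Y116.33
M4 S403
G1 X119.09 Y116.33 F3863
G1 X119.09 Y99.37
G1 X27.03 Y99.37
G1 X27.03 Y116.33
M5
G0 X50.23 Y136.99
M4 S403
G1 X96.80 Y136.99 F3863
G1 X96.80 Y130.73
G1 X50.23 Y130.73
G1 X50.23 Y136.99
M5
G0 X159.20 Y83.91
M4 S403
G1 X171.21 Y78.46 F3863
G1 X185.99 Y80.86
G1 X201.78 Y88.97
G1 X216.84 Y100.65
G1 X229.40 Y113.75
G1 X237.70 Y126.12
G1 X239.98 Y135.61
G1 X234.49 Y140.08
M5
G0 X0.00 Y0.00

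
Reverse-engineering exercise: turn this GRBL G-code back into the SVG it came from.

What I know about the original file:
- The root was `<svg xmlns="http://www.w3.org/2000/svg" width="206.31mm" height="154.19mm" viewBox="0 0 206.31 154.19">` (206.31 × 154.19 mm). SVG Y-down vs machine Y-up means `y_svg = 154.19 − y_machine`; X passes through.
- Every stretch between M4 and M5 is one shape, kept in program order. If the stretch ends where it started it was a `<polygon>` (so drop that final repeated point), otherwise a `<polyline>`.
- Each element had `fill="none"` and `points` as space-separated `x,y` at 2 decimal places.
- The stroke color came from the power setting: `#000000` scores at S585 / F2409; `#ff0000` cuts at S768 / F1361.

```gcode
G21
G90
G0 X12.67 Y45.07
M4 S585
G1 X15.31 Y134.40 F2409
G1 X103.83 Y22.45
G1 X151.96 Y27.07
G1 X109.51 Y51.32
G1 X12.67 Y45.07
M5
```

y_svg = 154.19 − y_m. Every run uses S585, so all elements get stroke `#000000` (score).

[1] closed run; points: 12.67,109.12 15.31,19.79 103.83,131.74 151.96,127.12 109.51,102.87

<svg xmlns="http://www.w3.org/2000/svg" width="206.31mm" height="154.19mm" viewBox="0 0 206.31 154.19">
  <polygon points="12.67,109.12 15.31,19.79 103.83,131.74 151.96,127.12 109.51,102.87" fill="none" stroke="#000000"/>
</svg>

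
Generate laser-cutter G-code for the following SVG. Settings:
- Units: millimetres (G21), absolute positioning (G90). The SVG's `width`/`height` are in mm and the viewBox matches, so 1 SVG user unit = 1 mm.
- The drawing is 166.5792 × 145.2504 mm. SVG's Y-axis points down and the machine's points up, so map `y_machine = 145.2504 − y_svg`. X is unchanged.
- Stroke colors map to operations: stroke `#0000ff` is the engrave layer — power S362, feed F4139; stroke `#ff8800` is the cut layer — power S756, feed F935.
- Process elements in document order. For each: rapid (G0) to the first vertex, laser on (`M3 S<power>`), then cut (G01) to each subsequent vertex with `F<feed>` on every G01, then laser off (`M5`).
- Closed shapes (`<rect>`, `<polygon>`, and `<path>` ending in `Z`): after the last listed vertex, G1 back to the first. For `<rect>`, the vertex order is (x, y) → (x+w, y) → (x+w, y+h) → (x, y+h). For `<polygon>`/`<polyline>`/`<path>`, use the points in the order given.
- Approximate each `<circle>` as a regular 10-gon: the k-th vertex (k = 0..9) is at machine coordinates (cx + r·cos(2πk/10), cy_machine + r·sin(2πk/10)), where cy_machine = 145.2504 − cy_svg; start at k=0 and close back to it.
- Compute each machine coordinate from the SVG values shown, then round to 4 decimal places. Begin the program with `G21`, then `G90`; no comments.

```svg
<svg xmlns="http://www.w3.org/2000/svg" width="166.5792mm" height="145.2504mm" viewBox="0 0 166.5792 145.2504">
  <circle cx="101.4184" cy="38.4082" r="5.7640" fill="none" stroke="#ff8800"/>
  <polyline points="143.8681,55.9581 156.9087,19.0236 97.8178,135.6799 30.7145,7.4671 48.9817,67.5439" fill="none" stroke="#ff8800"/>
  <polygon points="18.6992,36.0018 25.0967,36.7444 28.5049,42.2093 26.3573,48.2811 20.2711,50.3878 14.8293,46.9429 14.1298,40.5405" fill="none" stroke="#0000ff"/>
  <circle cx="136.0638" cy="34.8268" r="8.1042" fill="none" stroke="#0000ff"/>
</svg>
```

viewBox `0 0 166.5792 145.2504` with mm width/height → 1 unit = 1 mm. Flip: y_m = 145.2504 − y_svg.

**Shape 1** — `<circle>` circle, stroke `#ff8800` → cut (S756, F935). Machine vertices: (107.1824,106.8422) → (106.0816,110.2302) → (103.1996,112.3241) → (99.6372,112.3241) → (96.7552,110.2302) → (95.6544,106.8422) → (96.7552,103.4542) → (99.6372,101.3603) → (103.1996,101.3603) → (106.0816,103.4542) → (107.1824,106.8422). Closed: final G1 returns to the first vertex.

**Shape 2** — `<polyline>` open polyline, stroke `#ff8800` → cut (S756, F935). Machine vertices: (143.8681,89.2923) → (156.9087,126.2268) → (97.8178,9.5705) → (30.7145,137.7833) → (48.9817,77.7065). Open path.

**Shape 3** — `<polygon>` regular polygon, stroke `#0000ff` → engrave (S362, F4139). Machine vertices: (18.6992,109.2486) → (25.0967,108.5060) → (28.5049,103.0411) → (26.3573,96.9693) → (20.2711,94.8626) → (14.8293,98.3075) → (14.1298,104.7099) → (18.6992,109.2486). Closed: final G1 returns to the first vertex.

**Shape 4** — `<circle>` circle, stroke `#0000ff` → engrave (S362, F4139). Machine vertices: (144.1680,110.4236) → (142.6202,115.1871) → (138.5681,118.1312) → (133.5595,118.1312) → (129.5074,115.1871) → (127.9596,110.4236) → (129.5074,105.6601) → (133.5595,102.7160) → (138.5681,102.7160) → (142.6202,105.6601) → (144.1680,110.4236). Closed: final G1 returns to the first vertex.

G21
G90
G0 X107.1824 Y106.8422
M3 S756
G01 X106.0816 Y110.2302 F935
G01 X103.1996 Y112.3241 F935
G01 X99.6372 Y112.3241 F935
G01 X96.7552 Y110.2302 F935
G01 X95.6544 Y106.8422 F935
G01 X96.7552 Y103.4542 F935
G01 X99.6372 Y101.3603 F935
G01 X103.1996 Y101.3603 F935
G01 X106.0816 Y103.4542 F935
G01 X107.1824 Y106.8422 F935
M5
G0 X143.8681 Y89.2923
M3 S756
G01 X156.9087 Y126.2268 F935
G01 X97.8178 Y9.5705 F935
G01 X30.7145 Y137.7833 F935
G01 X48.9817 Y77.7065 F935
M5
G0 X18.6992 Y109.2486
M3 S362
G01 X25.0967 Y108.5060 F4139
G01 X28.5049 Y103.0411 F4139
G01 X26.3573 Y96.9693 F4139
G01 X20.2711 Y94.8626 F4139
G01 X14.8293 Y98.3075 F4139
G01 X14.1298 Y104.7099 F4139
G01 X18.6992 Y109.2486 F4139
M5
G0 X144.1680 Y110.4236
M3 S362
G01 X142.6202 Y115.1871 F4139
G01 X138.5681 Y118.1312 F4139
G01 X133.5595 Y118.1312 F4139
G01 X129.5074 Y115.1871 F4139
G01 X127.9596 Y110.4236 F4139
G01 X129.5074 Y105.6601 F4139
G01 X133.5595 Y102.7160 F4139
G01 X138.5681 Y102.7160 F4139
G01 X142.6202 Y105.6601 F4139
G01 X144.1680 Y110.4236 F4139
M5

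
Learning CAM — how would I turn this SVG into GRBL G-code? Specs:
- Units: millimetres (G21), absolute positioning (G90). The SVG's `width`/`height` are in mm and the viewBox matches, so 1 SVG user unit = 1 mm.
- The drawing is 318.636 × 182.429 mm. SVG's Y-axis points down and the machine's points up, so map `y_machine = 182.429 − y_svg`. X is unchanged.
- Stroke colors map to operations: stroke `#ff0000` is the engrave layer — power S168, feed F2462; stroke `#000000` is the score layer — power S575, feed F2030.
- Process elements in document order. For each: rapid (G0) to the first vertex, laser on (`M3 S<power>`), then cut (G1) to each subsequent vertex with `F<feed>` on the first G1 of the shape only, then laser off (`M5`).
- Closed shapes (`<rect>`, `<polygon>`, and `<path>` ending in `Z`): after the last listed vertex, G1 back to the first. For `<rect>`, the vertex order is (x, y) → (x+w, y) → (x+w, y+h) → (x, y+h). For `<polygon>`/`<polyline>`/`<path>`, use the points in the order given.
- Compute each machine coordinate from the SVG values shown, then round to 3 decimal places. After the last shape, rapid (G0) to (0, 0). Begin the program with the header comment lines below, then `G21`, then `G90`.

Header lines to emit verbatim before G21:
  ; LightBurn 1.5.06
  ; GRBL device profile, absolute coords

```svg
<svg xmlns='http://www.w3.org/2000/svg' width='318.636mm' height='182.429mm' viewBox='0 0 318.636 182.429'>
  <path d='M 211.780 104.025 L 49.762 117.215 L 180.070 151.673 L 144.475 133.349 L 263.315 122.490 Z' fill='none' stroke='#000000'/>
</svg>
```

viewBox `0 0 318.636 182.429` with mm width/height → 1 unit = 1 mm. Flip: y_m = 182.429 − y_svg.

**Shape 1** — `<path>` closed polygon, stroke `#000000` → score (S575, F2030). Machine vertices: (211.780,78.404) → (49.762,65.214) → (180.070,30.756) → (144.475,49.080) → (263.315,59.939) → (211.780,78.404). Closed: final G1 returns to the first vertex.

; LightBurn 1.5.06
; GRBL device profile, absolute coords
G21
G90
G0 X211.780 Y78.404
M3 S575
G1 X49.762 Y65.214 F2030
G1 X180.070 Y30.756
G1 X144.475 Y49.080
G1 X263.315 Y59.939
G1 X211.780 Y78.404
M5
G0 X0.000 Y0.000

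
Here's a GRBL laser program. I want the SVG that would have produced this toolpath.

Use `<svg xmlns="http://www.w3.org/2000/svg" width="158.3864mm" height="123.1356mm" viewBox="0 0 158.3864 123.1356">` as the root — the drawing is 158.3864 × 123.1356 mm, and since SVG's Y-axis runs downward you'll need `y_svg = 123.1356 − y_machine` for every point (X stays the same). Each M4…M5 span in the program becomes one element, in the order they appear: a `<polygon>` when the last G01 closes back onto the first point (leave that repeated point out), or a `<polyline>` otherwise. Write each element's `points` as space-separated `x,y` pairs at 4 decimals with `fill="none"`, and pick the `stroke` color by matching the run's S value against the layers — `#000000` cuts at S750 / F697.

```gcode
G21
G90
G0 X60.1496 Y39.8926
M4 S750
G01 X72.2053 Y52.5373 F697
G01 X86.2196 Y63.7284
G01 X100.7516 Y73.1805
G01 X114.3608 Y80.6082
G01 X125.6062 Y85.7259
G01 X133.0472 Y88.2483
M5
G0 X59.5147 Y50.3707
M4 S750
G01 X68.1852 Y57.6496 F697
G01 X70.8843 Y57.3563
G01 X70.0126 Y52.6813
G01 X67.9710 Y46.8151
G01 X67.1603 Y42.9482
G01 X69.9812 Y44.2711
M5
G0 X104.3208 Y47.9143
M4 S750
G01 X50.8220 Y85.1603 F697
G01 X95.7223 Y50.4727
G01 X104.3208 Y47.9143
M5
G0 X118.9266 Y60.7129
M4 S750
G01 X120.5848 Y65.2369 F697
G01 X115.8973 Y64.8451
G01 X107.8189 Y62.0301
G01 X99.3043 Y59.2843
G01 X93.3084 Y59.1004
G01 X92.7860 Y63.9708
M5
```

<svg xmlns="http://www.w3.org/2000/svg" width="158.3864mm" height="123.1356mm" viewBox="0 0 158.3864 123.1356">
  <polyline points="60.1496,83.2430 72.2053,70.5983 86.2196,59.4072 100.7516,49.9551 114.3608,42.5274 125.6062,37.4097 133.0472,34.8873" fill="none" stroke="#000000"/>
  <polyline points="59.5147,72.7649 68.1852,65.4860 70.8843,65.7793 70.0126,70.4543 67.9710,76.3205 67.1603,80.1874 69.9812,78.8645" fill="none" stroke="#000000"/>
  <polygon points="104.3208,75.2213 50.8220,37.9753 95.7223,72.6629" fill="none" stroke="#000000"/>
  <polyline points="118.9266,62.4227 120.5848,57.8987 115.8973,58.2905 107.8189,61.1055 99.3043,63.8513 93.3084,64.0352 92.7860,59.1648" fill="none" stroke="#000000"/>
</svg>

Machine Y-up, SVG Y-down with viewBox height 123.1356, so y_svg = 123.1356 − y_machine; X carries over. Every run uses S750, so all elements get stroke `#000000` (cut).

Run 1: The run is open, so emit a `<polyline>` with points (Y-flipped): 60.1496,83.2430 72.2053,70.5983 86.2196,59.4072 100.7516,49.9551 114.3608,42.5274 125.6062,37.4097 133.0472,34.8873.

Run 2: The run is open, so emit a `<polyline>` with points (Y-flipped): 59.5147,72.7649 68.1852,65.4860 70.8843,65.7793 70.0126,70.4543 67.9710,76.3205 67.1603,80.1874 69.9812,78.8645.

Run 3: The run returns to its start, so emit a `<polygon>` with points (Y-flipped): 104.3208,75.2213 50.8220,37.9753 95.7223,72.6629.

Run 4: The run is open, so emit a `<polyline>` with points (Y-flipped): 118.9266,62.4227 120.5848,57.8987 115.8973,58.2905 107.8189,61.1055 99.3043,63.8513 93.3084,64.0352 92.7860,59.1648.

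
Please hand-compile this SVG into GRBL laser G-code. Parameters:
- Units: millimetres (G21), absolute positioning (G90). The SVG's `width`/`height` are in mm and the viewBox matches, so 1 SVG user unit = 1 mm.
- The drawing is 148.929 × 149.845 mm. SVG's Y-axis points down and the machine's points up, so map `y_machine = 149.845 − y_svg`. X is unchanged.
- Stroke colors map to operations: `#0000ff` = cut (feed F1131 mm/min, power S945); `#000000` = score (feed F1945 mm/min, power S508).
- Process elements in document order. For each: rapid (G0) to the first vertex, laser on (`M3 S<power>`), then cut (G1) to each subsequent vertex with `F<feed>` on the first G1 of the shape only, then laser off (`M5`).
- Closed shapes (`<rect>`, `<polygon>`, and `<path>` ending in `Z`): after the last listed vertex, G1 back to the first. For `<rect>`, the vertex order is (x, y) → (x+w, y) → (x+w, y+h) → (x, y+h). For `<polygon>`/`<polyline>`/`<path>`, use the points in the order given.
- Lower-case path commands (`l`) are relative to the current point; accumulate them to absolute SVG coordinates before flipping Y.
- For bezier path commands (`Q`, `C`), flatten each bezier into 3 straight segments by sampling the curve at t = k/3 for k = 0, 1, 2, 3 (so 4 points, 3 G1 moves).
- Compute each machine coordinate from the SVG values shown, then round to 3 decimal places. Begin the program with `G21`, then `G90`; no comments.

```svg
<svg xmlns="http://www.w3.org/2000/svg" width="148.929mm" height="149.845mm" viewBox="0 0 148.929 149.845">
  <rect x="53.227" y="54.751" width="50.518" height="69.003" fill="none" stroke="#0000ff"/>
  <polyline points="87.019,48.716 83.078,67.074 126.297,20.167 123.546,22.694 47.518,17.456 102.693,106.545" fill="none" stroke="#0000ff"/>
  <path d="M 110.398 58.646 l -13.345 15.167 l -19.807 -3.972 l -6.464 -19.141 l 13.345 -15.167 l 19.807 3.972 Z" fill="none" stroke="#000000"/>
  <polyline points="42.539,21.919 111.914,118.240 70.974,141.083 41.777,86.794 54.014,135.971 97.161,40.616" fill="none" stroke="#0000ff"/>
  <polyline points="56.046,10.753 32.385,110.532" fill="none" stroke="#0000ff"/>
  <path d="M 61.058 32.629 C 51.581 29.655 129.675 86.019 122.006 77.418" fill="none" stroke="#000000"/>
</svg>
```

viewBox `0 0 148.929 149.845` with mm width/height → 1 unit = 1 mm. Flip: y_m = 149.845 − y_svg.

**Shape 1** — `<rect>` rectangle, stroke `#0000ff` → cut (S945, F1131). Machine vertices: (53.227,95.094) → (103.745,95.094) → (103.745,26.091) → (53.227,26.091) → (53.227,95.094). Closed: final G1 returns to the first vertex.

**Shape 2** — `<polyline>` open polyline, stroke `#0000ff` → cut (S945, F1131). Machine vertices: (87.019,101.129) → (83.078,82.771) → (126.297,129.678) → (123.546,127.151) → (47.518,132.389) → (102.693,43.300). Open path.

**Shape 3** — `<path>` regular polygon, stroke `#000000` → score (S508, F1945). Machine vertices: (110.398,91.199) → (97.053,76.032) → (77.246,80.004) → (70.782,99.145) → (84.127,114.312) → (103.934,110.340) → (110.398,91.199). Closed: final G1 returns to the first vertex.

**Shape 4** — `<polyline>` open polyline, stroke `#0000ff` → cut (S945, F1131). Machine vertices: (42.539,127.926) → (111.914,31.605) → (70.974,8.762) → (41.777,63.051) → (54.014,13.874) → (97.161,109.229). Open path.

**Shape 5** — `<polyline>` line segment, stroke `#0000ff` → cut (S945, F1131). Machine vertices: (56.046,139.092) → (32.385,39.313). Open path.

**Shape 6** — `<path>` cubic bezier, stroke `#000000` → score (S508, F1945). Control points (SVG): P0=(61.058,32.629), P1=(51.581,29.655), P2=(129.675,86.019), P3=(122.006,77.418); sampled at t=k/3. Machine vertices: (61.058,117.216) → (74.352,105.014) → (107.507,80.877) → (122.006,72.427). Open path.

G21
G90
G0 X53.227 Y95.094
M3 S945
G1 X103.745 Y95.094 F1131
G1 X103.745 Y26.091
G1 X53.227 Y26.091
G1 X53.227 Y95.094
M5
G0 X87.019 Y101.129
M3 S945
G1 X83.078 Y82.771 F1131
G1 X126.297 Y129.678
G1 X123.546 Y127.151
G1 X47.518 Y132.389
G1 X102.693 Y43.300
M5
G0 X110.398 Y91.199
M3 S508
G1 X97.053 Y76.032 F1945
G1 X77.246 Y80.004
G1 X70.782 Y99.145
G1 X84.127 Y114.312
G1 X103.934 Y110.340
G1 X110.398 Y91.199
M5
G0 X42.539 Y127.926
M3 S945
G1 X111.914 Y31.605 F1131
G1 X70.974 Y8.762
G1 X41.777 Y63.051
G1 X54.014 Y13.874
G1 X97.161 Y109.229
M5
G0 X56.046 Y139.092
M3 S945
G1 X32.385 Y39.313 F1131
M5
G0 X61.058 Y117.216
M3 S508
G1 X74.352 Y105.014 F1945
G1 X107.507 Y80.877
G1 X122.006 Y72.427
M5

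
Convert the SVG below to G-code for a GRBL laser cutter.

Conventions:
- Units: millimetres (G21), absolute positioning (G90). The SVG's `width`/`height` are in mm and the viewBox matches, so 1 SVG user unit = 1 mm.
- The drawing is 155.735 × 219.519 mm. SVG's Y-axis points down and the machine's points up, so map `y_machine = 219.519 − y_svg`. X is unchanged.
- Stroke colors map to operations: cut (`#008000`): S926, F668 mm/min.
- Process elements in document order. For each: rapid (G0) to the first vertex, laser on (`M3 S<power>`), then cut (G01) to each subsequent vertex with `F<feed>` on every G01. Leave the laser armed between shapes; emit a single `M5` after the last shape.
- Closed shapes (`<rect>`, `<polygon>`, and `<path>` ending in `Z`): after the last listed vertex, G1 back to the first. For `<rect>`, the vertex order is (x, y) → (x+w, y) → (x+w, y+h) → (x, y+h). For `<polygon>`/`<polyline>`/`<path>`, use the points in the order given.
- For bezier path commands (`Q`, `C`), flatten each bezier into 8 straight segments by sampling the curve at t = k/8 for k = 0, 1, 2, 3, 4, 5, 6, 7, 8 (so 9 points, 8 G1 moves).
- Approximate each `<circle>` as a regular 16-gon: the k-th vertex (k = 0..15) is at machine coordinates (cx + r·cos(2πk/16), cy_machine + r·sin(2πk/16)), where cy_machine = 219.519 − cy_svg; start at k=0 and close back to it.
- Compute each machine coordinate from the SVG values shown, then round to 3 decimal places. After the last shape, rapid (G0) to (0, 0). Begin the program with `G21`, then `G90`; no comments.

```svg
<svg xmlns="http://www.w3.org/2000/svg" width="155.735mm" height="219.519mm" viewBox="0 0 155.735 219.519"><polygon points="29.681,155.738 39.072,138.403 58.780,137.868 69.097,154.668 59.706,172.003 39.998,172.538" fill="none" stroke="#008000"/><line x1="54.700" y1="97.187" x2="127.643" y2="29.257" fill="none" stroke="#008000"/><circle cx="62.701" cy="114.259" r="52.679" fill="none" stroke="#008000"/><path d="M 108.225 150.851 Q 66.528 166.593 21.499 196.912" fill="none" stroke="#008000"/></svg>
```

viewBox `0 0 155.735 219.519` with mm width/height → 1 unit = 1 mm. Flip: y_m = 219.519 − y_svg.

**Shape 1** — `<polygon>` regular polygon, stroke `#008000` → cut (S926, F668). Machine vertices: (29.681,63.781) → (39.072,81.116) → (58.780,81.651) → (69.097,64.851) → (59.706,47.516) → (39.998,46.981) → (29.681,63.781). Closed: final G1 returns to the first vertex.

**Shape 2** — `<line>` line segment, stroke `#008000` → cut (S926, F668). Machine vertices: (54.700,122.332) → (127.643,190.262). Open path.

**Shape 3** — `<circle>` circle, stroke `#008000` → cut (S926, F668). Machine vertices: (115.380,105.260) → (111.370,125.419) → (99.951,142.510) → (82.860,153.929) → (62.701,157.939) → (42.542,153.929) → (25.451,142.510) → (14.032,125.419) → (10.022,105.260) → (14.032,85.101) → (25.451,68.010) → (42.542,56.591) → (62.701,52.581) → (82.860,56.591) → (99.951,68.010) → (111.370,85.101) → (115.380,105.260). Closed: final G1 returns to the first vertex.

**Shape 4** — `<path>` quadratic bezier, stroke `#008000` → cut (S926, F668). Control points (SVG): P0=(108.225,150.851), P1=(66.528,166.593), P2=(21.499,196.912); sampled at t=k/8. Machine vertices: (108.225,68.668) → (97.749,64.505) → (87.168,59.886) → (76.484,54.812) → (65.695,49.282) → (54.802,43.296) → (43.805,36.855) → (32.704,29.959) → (21.499,22.607). Open path.

G21
G90
G0 X29.681 Y63.781
M3 S926
G01 X39.072 Y81.116 F668
G01 X58.780 Y81.651 F668
G01 X69.097 Y64.851 F668
G01 X59.706 Y47.516 F668
G01 X39.998 Y46.981 F668
G01 X29.681 Y63.781 F668
G0 X54.700 Y122.332
M3 S926
G01 X127.643 Y190.262 F668
G0 X115.380 Y105.260
M3 S926
G01 X111.370 Y125.419 F668
G01 X99.951 Y142.510 F668
G01 X82.860 Y153.929 F668
G01 X62.701 Y157.939 F668
G01 X42.542 Y153.929 F668
G01 X25.451 Y142.510 F668
G01 X14.032 Y125.419 F668
G01 X10.022 Y105.260 F668
G01 X14.032 Y85.101 F668
G01 X25.451 Y68.010 F668
G01 X42.542 Y56.591 F668
G01 X62.701 Y52.581 F668
G01 X82.860 Y56.591 F668
G01 X99.951 Y68.010 F668
G01 X111.370 Y85.101 F668
G01 X115.380 Y105.260 F668
G0 X108.225 Y68.668
M3 S926
G01 X97.749 Y64.505 F668
G01 X87.168 Y59.886 F668
G01 X76.484 Y54.812 F668
G01 X65.695 Y49.282 F668
G01 X54.802 Y43.296 F668
G01 X43.805 Y36.855 F668
G01 X32.704 Y29.959 F668
G01 X21.499 Y22.607 F668
M5
G0 X0.000 Y0.000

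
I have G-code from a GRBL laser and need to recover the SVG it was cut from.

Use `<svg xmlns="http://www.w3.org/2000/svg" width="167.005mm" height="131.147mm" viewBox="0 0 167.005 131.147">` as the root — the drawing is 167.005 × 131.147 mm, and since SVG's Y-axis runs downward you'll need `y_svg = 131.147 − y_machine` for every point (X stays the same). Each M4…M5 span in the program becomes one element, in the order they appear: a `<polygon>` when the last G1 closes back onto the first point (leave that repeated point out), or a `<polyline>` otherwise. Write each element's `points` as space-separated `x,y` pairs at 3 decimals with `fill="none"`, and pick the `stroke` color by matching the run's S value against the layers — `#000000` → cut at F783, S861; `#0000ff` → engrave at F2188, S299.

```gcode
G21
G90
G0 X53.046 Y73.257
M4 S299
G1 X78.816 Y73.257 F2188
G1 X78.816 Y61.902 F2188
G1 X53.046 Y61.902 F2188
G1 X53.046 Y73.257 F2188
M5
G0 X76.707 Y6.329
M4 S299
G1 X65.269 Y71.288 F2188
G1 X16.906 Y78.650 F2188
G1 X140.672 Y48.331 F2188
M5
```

y_svg = 131.147 − y_m. Every run uses S299, so all elements get stroke `#0000ff` (engrave).

[1] closed run; points: 53.046,57.890 78.816,57.890 78.816,69.245 53.046,69.245

[2] open run; points: 76.707,124.818 65.269,59.859 16.906,52.497 140.672,82.816

<svg xmlns="http://www.w3.org/2000/svg" width="167.005mm" height="131.147mm" viewBox="0 0 167.005 131.147">
  <polygon points="53.046,57.890 78.816,57.890 78.816,69.245 53.046,69.245" fill="none" stroke="#0000ff"/>
  <polyline points="76.707,124.818 65.269,59.859 16.906,52.497 140.672,82.816" fill="none" stroke="#0000ff"/>
</svg>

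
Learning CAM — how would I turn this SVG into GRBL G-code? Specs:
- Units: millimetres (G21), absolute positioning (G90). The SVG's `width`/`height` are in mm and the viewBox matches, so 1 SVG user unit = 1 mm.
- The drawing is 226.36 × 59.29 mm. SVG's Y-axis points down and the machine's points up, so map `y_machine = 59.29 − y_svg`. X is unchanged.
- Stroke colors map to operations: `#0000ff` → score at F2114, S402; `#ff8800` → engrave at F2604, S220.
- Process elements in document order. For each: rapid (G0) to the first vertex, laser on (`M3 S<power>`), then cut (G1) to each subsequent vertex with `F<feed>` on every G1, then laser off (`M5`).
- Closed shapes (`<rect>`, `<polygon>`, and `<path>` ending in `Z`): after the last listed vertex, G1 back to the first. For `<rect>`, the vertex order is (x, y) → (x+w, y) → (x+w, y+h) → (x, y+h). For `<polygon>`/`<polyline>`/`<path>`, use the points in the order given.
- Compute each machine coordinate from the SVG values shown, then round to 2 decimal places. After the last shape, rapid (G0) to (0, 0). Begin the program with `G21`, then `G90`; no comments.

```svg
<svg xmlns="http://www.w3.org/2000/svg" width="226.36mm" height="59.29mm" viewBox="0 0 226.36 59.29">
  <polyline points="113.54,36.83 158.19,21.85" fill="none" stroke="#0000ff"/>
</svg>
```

G21
G90
G0 X113.54 Y22.46
M3 S402
G1 X158.19 Y37.44 F2114
M5
G0 X0.00 Y0.00

viewBox `0 0 226.36 59.29` with mm width/height → 1 unit = 1 mm. Flip: y_m = 59.29 − y_svg.

**Shape 1** — `<polyline>` line segment, stroke `#0000ff` → score (S402, F2114). Machine vertices: (113.54,22.46) → (158.19,37.44). Open path.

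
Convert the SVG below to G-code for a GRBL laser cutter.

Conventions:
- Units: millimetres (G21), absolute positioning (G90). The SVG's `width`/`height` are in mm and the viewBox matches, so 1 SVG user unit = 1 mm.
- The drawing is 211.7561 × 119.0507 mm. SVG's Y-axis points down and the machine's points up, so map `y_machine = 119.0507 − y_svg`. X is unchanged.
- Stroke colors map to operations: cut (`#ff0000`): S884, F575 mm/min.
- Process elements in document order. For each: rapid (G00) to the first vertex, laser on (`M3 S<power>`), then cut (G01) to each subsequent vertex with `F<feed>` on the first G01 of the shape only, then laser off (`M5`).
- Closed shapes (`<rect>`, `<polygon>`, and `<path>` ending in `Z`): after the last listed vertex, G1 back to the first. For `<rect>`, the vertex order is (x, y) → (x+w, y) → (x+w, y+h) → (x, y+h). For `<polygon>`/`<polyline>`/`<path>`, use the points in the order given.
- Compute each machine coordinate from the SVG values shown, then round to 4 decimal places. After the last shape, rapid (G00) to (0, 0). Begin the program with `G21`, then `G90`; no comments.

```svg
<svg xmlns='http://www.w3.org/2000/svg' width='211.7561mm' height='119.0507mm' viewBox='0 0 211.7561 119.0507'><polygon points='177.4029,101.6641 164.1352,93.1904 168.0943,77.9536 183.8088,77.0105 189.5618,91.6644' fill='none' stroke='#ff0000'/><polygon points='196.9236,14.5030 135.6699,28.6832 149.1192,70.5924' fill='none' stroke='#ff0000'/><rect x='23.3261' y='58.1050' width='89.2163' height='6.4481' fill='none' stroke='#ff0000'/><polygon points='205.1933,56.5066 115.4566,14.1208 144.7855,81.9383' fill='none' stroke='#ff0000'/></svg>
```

G21
G90
G00 X177.4029 Y17.3866
M3 S884
G01 X164.1352 Y25.8603 F575
G01 X168.0943 Y41.0971
G01 X183.8088 Y42.0402
G01 X189.5618 Y27.3863
G01 X177.4029 Y17.3866
M5
G00 X196.9236 Y104.5477
M3 S884
G01 X135.6699 Y90.3675 F575
G01 X149.1192 Y48.4583
G01 X196.9236 Y104.5477
M5
G00 X23.3261 Y60.9457
M3 S884
G01 X112.5424 Y60.9457 F575
G01 X112.5424 Y54.4976
G01 X23.3261 Y54.4976
G01 X23.3261 Y60.9457
M5
G00 X205.1933 Y62.5441
M3 S884
G01 X115.4566 Y104.9299 F575
G01 X144.7855 Y37.1124
G01 X205.1933 Y62.5441
M5
G00 X0.0000 Y0.0000

1 u = 1 mm; y_m = 119.0507 − y.

[1] `<polygon>` regular polygon, #ff0000→cut S884 F575: (177.4029,17.3866) → (164.1352,25.8603) → (168.0943,41.0971) → (183.8088,42.0402) → (189.5618,27.3863) → (177.4029,17.3866) (closed)

[2] `<polygon>` closed polygon, #ff0000→cut S884 F575: (196.9236,104.5477) → (135.6699,90.3675) → (149.1192,48.4583) → (196.9236,104.5477) (closed)

[3] `<rect>` rectangle, #ff0000→cut S884 F575: (23.3261,60.9457) → (112.5424,60.9457) → (112.5424,54.4976) → (23.3261,54.4976) → (23.3261,60.9457) (closed)

[4] `<polygon>` closed polygon, #ff0000→cut S884 F575: (205.1933,62.5441) → (115.4566,104.9299) → (144.7855,37.1124) → (205.1933,62.5441) (closed)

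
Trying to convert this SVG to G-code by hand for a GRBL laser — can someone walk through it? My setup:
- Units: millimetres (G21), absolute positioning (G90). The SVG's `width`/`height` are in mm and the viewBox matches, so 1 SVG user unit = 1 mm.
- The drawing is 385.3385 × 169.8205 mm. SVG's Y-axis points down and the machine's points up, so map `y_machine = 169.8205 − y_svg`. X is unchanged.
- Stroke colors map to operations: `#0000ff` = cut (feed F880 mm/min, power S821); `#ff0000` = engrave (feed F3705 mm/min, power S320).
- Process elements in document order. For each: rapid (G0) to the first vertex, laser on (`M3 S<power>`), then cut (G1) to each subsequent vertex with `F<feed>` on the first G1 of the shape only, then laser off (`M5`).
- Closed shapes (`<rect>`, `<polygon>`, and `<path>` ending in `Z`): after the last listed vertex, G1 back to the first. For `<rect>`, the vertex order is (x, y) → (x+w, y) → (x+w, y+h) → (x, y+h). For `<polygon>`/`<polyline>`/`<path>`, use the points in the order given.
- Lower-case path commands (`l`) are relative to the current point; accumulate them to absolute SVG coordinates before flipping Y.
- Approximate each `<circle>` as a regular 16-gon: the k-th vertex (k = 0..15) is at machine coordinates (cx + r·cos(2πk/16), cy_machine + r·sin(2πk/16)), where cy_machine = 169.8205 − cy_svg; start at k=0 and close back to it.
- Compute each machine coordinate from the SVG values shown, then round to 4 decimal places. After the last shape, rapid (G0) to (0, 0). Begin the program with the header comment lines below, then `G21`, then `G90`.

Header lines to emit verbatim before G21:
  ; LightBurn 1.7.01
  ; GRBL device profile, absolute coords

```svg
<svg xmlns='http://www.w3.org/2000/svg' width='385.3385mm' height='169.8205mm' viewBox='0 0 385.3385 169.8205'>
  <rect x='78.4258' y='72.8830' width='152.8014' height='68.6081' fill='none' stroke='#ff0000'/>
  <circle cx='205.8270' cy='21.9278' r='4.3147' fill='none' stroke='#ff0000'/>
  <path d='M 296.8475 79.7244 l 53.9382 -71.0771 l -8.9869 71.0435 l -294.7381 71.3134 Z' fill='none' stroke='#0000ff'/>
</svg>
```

viewBox `0 0 385.3385 169.8205` with mm width/height → 1 unit = 1 mm. Flip: y_m = 169.8205 − y_svg.

**Shape 1** — `<rect>` rectangle, stroke `#ff0000` → engrave (S320, F3705). Machine vertices: (78.4258,96.9375) → (231.2272,96.9375) → (231.2272,28.3294) → (78.4258,28.3294) → (78.4258,96.9375). Closed: final G1 returns to the first vertex.

**Shape 2** — `<circle>` circle, stroke `#ff0000` → engrave (S320, F3705). Machine vertices: (210.1417,147.8927) → (209.8133,149.5439) → (208.8780,150.9437) → (207.4782,151.8790) → (205.8270,152.2074) → (204.1758,151.8790) → (202.7760,150.9437) → (201.8407,149.5439) → (201.5123,147.8927) → (201.8407,146.2415) → (202.7760,144.8417) → (204.1758,143.9064) → (205.8270,143.5780) → (207.4782,143.9064) → (208.8780,144.8417) → (209.8133,146.2415) → (210.1417,147.8927). Closed: final G1 returns to the first vertex.

**Shape 3** — `<path>` closed polygon, stroke `#0000ff` → cut (S821, F880). Machine vertices: (296.8475,90.0961) → (350.7857,161.1732) → (341.7988,90.1297) → (47.0607,18.8163) → (296.8475,90.0961). Closed: final G1 returns to the first vertex.

; LightBurn 1.7.01
; GRBL device profile, absolute coords
G21
G90
G0 X78.4258 Y96.9375
M3 S320
G1 X231.2272 Y96.9375 F3705
G1 X231.2272 Y28.3294
G1 X78.4258 Y28.3294
G1 X78.4258 Y96.9375
M5
G0 X210.1417 Y147.8927
M3 S320
G1 X209.8133 Y149.5439 F3705
G1 X208.8780 Y150.9437
G1 X207.4782 Y151.8790
G1 X205.8270 Y152.2074
G1 X204.1758 Y151.8790
G1 X202.7760 Y150.9437
G1 X201.8407 Y149.5439
G1 X201.5123 Y147.8927
G1 X201.8407 Y146.2415
G1 X202.7760 Y144.8417
G1 X204.1758 Y143.9064
G1 X205.8270 Y143.5780
G1 X207.4782 Y143.9064
G1 X208.8780 Y144.8417
G1 X209.8133 Y146.2415
G1 X210.1417 Y147.8927
M5
G0 X296.8475 Y90.0961
M3 S821
G1 X350.7857 Y161.1732 F880
G1 X341.7988 Y90.1297
G1 X47.0607 Y18.8163
G1 X296.8475 Y90.0961
M5
G0 X0.0000 Y0.0000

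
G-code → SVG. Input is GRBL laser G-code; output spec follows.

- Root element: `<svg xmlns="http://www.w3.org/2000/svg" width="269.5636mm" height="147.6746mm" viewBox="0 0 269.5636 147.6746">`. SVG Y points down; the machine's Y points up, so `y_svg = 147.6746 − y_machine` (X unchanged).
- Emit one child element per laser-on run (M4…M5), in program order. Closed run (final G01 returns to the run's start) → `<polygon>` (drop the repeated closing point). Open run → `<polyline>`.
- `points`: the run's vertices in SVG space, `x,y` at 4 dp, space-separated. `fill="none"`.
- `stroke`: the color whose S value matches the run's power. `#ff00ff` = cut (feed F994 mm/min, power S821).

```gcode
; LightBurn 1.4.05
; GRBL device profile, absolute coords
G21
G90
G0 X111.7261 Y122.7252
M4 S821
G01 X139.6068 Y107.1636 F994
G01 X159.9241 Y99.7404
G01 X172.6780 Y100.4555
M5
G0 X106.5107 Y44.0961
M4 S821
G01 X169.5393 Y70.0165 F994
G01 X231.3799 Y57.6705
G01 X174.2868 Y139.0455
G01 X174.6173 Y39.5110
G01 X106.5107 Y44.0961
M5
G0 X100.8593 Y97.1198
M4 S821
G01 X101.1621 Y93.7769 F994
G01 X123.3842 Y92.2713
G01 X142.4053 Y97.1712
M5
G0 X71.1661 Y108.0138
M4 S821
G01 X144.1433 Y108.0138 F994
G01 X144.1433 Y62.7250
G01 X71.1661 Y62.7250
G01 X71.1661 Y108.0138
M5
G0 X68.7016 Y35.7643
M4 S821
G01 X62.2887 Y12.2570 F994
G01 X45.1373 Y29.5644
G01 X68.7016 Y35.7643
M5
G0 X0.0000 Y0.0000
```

<svg xmlns="http://www.w3.org/2000/svg" width="269.5636mm" height="147.6746mm" viewBox="0 0 269.5636 147.6746">
  <polyline points="111.7261,24.9494 139.6068,40.5110 159.9241,47.9342 172.6780,47.2191" fill="none" stroke="#ff00ff"/>
  <polygon points="106.5107,103.5785 169.5393,77.6581 231.3799,90.0041 174.2868,8.6291 174.6173,108.1636" fill="none" stroke="#ff00ff"/>
  <polyline points="100.8593,50.5548 101.1621,53.8977 123.3842,55.4033 142.4053,50.5034" fill="none" stroke="#ff00ff"/>
  <polygon points="71.1661,39.6608 144.1433,39.6608 144.1433,84.9496 71.1661,84.9496" fill="none" stroke="#ff00ff"/>
  <polygon points="68.7016,111.9103 62.2887,135.4176 45.1373,118.1102" fill="none" stroke="#ff00ff"/>
</svg>

Each laser-on run becomes one SVG element. Flip Y back into SVG space with y_svg = 147.6746 − y_machine. Every run uses S821, so all elements get stroke `#ff00ff` (cut).

Run 1: The run is open, so emit a `<polyline>` with points (Y-flipped): 111.7261,24.9494 139.6068,40.5110 159.9241,47.9342 172.6780,47.2191.

Run 2: The run returns to its start, so emit a `<polygon>` with points (Y-flipped): 106.5107,103.5785 169.5393,77.6581 231.3799,90.0041 174.2868,8.6291 174.6173,108.1636.

Run 3: The run is open, so emit a `<polyline>` with points (Y-flipped): 100.8593,50.5548 101.1621,53.8977 123.3842,55.4033 142.4053,50.5034.

Run 4: The run returns to its start, so emit a `<polygon>` with points (Y-flipped): 71.1661,39.6608 144.1433,39.6608 144.1433,84.9496 71.1661,84.9496.

Run 5: The run returns to its start, so emit a `<polygon>` with points (Y-flipped): 68.7016,111.9103 62.2887,135.4176 45.1373,118.1102.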